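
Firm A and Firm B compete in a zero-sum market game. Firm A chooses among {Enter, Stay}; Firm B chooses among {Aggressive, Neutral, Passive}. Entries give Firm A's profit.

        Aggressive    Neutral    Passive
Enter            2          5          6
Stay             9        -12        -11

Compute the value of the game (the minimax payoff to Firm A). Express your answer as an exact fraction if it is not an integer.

Row minima: Enter → 2, Stay → -12; maximin = 2.
Column maxima: Aggressive → 9, Neutral → 5, Passive → 6; minimax = 5.
2 ≠ 5, so there is no saddle point; optimal play is mixed.
Passive is strictly dominated by Neutral (it gives Firm A strictly more in every row), so Firm B never plays it.
On the remaining 2×2 (Enter, Stay vs Aggressive, Neutral):
Let Firm A play Enter with probability p. Expected payoff against Aggressive: 2p + 9(1−p) = −7p + 9; against Neutral: 5p + (-12)(1−p) = 17p − 12.
Setting these equal: −7p + 9 = 17p − 12 ⇒ −24p = -21 ⇒ p = 7/8, and the value is (-7)·(7/8) + 9 = 23/8.
For Firm B: with q = P(Aggressive), equating Enter's and Stay's payoffs gives −3q + 5 = 21q − 12 ⇒ q = 17/24.

23/8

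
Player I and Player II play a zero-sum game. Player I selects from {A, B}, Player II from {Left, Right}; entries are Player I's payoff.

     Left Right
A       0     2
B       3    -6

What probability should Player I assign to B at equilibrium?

Row minima: A → 0, B → -6; maximin = 0.
Column maxima: Left → 3, Right → 2; minimax = 2.
0 ≠ 2, so there is no saddle point; optimal play is mixed.
Let Player I play A with probability p. Expected payoff against Left: 0p + 3(1−p) = −3p + 3; against Right: 2p + (-6)(1−p) = 8p − 6.
Setting these equal: −3p + 3 = 8p − 6 ⇒ −11p = -9 ⇒ p = 9/11, and the value is (-3)·(9/11) + 3 = 6/11.
For Player II: with q = P(Left), equating A's and B's payoffs gives −2q + 2 = 9q − 6 ⇒ q = 8/11.

2/11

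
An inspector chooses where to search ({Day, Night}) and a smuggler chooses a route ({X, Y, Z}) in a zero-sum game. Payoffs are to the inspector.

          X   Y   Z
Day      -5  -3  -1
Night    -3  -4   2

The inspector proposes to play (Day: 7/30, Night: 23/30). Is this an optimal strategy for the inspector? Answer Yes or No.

Against X this mix gives (7/30)·(-5) + (23/30)·(-3) = -52/15.
Against Y this mix gives (7/30)·(-3) + (23/30)·(-4) = -113/30.
Against Z this mix gives (7/30)·(-1) + (23/30)·2 = 13/10.
The smuggler will play Y, holding the inspector to -113/30. Shifting weight toward the row that does better against Y would raise this floor (the equalizing mix achieves -11/3 against both Y and X), so the proposed strategy is not optimal.

No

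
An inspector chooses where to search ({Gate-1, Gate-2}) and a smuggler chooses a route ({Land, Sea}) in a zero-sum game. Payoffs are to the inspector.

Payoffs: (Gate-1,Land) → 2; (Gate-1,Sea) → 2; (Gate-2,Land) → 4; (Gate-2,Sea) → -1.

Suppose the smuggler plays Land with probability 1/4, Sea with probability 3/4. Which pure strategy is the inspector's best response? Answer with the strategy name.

Expected payoff of Gate-1: (1/4)·2 + (3/4)·2 = 2.
Expected payoff of Gate-2: (1/4)·4 + (3/4)·(-1) = 1/4.
The largest is 2, so the inspector's best response is Gate-1.

Gate-1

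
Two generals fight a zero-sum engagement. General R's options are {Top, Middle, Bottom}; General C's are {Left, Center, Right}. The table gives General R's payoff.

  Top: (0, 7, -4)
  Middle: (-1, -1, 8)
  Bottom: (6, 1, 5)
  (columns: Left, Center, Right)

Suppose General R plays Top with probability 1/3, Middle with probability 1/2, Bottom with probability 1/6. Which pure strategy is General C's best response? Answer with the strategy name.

If General C plays Left, General R's expected payoff is (1/3)·0 + (1/2)·(-1) + (1/6)·6 = 1/2.
If General C plays Center, General R's expected payoff is (1/3)·7 + (1/2)·(-1) + (1/6)·1 = 2.
If General C plays Right, General R's expected payoff is (1/3)·(-4) + (1/2)·8 + (1/6)·5 = 7/2.
General C minimizes General R's payoff; the smallest is 1/2, so the best response is Left.

Left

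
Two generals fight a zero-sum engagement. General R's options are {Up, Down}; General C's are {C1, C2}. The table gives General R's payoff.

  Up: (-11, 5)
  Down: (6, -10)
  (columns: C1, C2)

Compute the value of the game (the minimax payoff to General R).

-5/2

Row minima: Up → -11, Down → -10; maximin = -10.
Column maxima: C1 → 6, C2 → 5; minimax = 5.
-10 ≠ 5, so there is no saddle point; optimal play is mixed.
Let General R play Up with probability p. Expected payoff against C1: (-11)p + 6(1−p) = −17p + 6; against C2: 5p + (-10)(1−p) = 15p − 10.
Setting these equal: −17p + 6 = 15p − 10 ⇒ −32p = -16 ⇒ p = 1/2, and the value is (-17)·(1/2) + 6 = -5/2.
For General C: with q = P(C1), equating Up's and Down's payoffs gives −16q + 5 = 16q − 10 ⇒ q = 15/32.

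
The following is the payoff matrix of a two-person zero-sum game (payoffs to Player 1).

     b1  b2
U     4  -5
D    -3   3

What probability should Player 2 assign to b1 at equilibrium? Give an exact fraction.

Row minima: U → -5, D → -3; maximin = -3.
Column maxima: b1 → 4, b2 → 3; minimax = 3.
-3 ≠ 3, so there is no saddle point; optimal play is mixed.
Let Player 1 play U with probability p. Expected payoff against b1: 4p + (-3)(1−p) = 7p − 3; against b2: (-5)p + 3(1−p) = −8p + 3.
Setting these equal: 7p − 3 = −8p + 3 ⇒ 15p = 6 ⇒ p = 2/5, and the value is (7)·(2/5) − 3 = -1/5.
For Player 2: with q = P(b1), equating U's and D's payoffs gives 9q − 5 = −6q + 3 ⇒ q = 8/15.

8/15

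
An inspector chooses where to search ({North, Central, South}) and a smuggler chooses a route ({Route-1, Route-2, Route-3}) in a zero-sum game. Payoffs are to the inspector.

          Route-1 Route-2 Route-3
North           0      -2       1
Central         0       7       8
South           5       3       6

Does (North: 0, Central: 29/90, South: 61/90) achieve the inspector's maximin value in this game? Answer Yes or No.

Against Route-1 this mix gives (29/90)·0 + (61/90)·5 = 61/18.
Against Route-2 this mix gives (29/90)·7 + (61/90)·3 = 193/45.
Against Route-3 this mix gives (29/90)·8 + (61/90)·6 = 299/45.
The smuggler will play Route-1, holding the inspector to 61/18. Shifting weight toward the row that does better against Route-1 would raise this floor (the equalizing mix achieves 35/9 against both Route-1 and Route-2), so the proposed strategy is not optimal.

No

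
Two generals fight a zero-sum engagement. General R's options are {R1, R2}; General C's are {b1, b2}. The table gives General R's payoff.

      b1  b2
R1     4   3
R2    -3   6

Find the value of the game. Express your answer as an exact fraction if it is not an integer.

Row minima: R1 → 3, R2 → -3; maximin = 3.
Column maxima: b1 → 4, b2 → 6; minimax = 4.
3 ≠ 4, so there is no saddle point; optimal play is mixed.
Let General R play R1 with probability p. Expected payoff against b1: 4p + (-3)(1−p) = 7p − 3; against b2: 3p + 6(1−p) = −3p + 6.
Setting these equal: 7p − 3 = −3p + 6 ⇒ 10p = 9 ⇒ p = 9/10, and the value is (7)·(9/10) − 3 = 33/10.
For General C: with q = P(b1), equating R1's and R2's payoffs gives q + 3 = −9q + 6 ⇒ q = 3/10.

33/10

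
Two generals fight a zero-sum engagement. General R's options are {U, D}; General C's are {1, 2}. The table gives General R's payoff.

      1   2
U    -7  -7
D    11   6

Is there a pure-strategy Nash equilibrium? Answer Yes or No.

Row minima: U → -7, D → 6; maximin = 6.
Column maxima: 1 → 11, 2 → 6; minimax = 6.
maximin = minimax = 6, so a saddle point exists.

Yes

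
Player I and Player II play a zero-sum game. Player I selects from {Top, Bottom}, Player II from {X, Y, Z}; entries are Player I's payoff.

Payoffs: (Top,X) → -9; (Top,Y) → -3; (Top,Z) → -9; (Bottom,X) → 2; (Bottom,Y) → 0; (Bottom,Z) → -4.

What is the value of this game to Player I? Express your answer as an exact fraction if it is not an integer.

-4

Row minima: Top → -9, Bottom → -4; maximin = -4.
Column maxima: X → 2, Y → 0, Z → -4; minimax = -4.
Since maximin = minimax = -4, there is a saddle point and the value is -4.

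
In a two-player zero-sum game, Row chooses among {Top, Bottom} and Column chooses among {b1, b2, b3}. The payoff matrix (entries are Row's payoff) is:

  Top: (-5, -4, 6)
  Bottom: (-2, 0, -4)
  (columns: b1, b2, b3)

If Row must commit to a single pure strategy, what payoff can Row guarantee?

Row minima: Top → -5, Bottom → -4.
The best of these is -4.

-4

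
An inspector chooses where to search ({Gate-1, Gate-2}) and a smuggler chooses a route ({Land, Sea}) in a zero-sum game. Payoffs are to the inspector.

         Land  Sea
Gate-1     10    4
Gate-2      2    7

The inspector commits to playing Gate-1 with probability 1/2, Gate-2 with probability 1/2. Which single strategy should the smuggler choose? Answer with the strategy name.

If the smuggler plays Land, the inspector's expected payoff is (1/2)·10 + (1/2)·2 = 6.
If the smuggler plays Sea, the inspector's expected payoff is (1/2)·4 + (1/2)·7 = 11/2.
The smuggler minimizes the inspector's payoff; the smallest is 11/2, so the best response is Sea.

Sea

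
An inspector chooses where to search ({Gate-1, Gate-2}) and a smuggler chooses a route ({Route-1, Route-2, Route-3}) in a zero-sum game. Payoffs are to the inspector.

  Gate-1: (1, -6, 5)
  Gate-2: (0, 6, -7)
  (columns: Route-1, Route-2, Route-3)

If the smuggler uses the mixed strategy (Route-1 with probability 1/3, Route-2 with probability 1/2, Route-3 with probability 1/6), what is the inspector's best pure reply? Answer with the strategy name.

Expected payoff of Gate-1: (1/3)·1 + (1/2)·(-6) + (1/6)·5 = -11/6.
Expected payoff of Gate-2: (1/3)·0 + (1/2)·6 + (1/6)·(-7) = 11/6.
The largest is 11/6, so the inspector's best response is Gate-2.

Gate-2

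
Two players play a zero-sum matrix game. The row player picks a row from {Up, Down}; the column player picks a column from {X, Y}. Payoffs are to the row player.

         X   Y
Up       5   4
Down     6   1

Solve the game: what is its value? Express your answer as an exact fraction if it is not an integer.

4

Row minima: Up → 4, Down → 1; maximin = 4.
Column maxima: X → 6, Y → 4; minimax = 4.
Since maximin = minimax = 4, there is a saddle point and the value is 4.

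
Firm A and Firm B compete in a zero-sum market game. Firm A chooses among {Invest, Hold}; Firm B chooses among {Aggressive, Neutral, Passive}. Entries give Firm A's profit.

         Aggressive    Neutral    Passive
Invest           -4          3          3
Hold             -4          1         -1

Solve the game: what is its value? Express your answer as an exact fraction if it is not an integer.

-4

Row minima: Invest → -4, Hold → -4; maximin = -4.
Column maxima: Aggressive → -4, Neutral → 3, Passive → 3; minimax = -4.
Since maximin = minimax = -4, there is a saddle point and the value is -4.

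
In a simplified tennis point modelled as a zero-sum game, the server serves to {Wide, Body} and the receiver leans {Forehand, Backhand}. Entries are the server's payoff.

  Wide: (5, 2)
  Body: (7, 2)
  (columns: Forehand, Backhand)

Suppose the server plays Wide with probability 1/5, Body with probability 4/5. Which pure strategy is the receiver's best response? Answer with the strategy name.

Backhand

If the receiver plays Forehand, the server's expected payoff is (1/5)·5 + (4/5)·7 = 33/5.
If the receiver plays Backhand, the server's expected payoff is (1/5)·2 + (4/5)·2 = 2.
The receiver minimizes the server's payoff; the smallest is 2, so the best response is Backhand.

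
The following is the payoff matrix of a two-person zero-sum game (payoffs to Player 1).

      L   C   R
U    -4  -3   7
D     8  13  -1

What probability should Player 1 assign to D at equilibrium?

11/20

Row minima: U → -4, D → -1; maximin = -1.
Column maxima: L → 8, C → 13, R → 7; minimax = 7.
-1 ≠ 7, so there is no saddle point; optimal play is mixed.
C is strictly dominated by L (it gives Player 1 strictly more in every row), so Player 2 never plays it.
On the remaining 2×2 (U, D vs L, R):
Let Player 1 play U with probability p. Expected payoff against L: (-4)p + 8(1−p) = −12p + 8; against R: 7p + (-1)(1−p) = 8p − 1.
Setting these equal: −12p + 8 = 8p − 1 ⇒ −20p = -9 ⇒ p = 9/20, and the value is (-12)·(9/20) + 8 = 13/5.
For Player 2: with q = P(L), equating U's and D's payoffs gives −11q + 7 = 9q − 1 ⇒ q = 2/5.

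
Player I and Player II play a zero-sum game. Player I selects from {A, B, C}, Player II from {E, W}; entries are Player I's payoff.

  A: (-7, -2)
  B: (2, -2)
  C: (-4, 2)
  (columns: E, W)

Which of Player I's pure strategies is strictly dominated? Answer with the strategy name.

C gives a strictly higher payoff than A against every column: -4 > -7, 2 > -2.
So A is strictly dominated and Player I never plays it.

A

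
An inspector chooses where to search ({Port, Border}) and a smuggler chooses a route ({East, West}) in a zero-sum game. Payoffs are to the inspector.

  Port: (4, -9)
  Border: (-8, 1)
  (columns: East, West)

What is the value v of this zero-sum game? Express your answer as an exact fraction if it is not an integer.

Row minima: Port → -9, Border → -8; maximin = -8.
Column maxima: East → 4, West → 1; minimax = 1.
-8 ≠ 1, so there is no saddle point; optimal play is mixed.
Let the inspector play Port with probability p. Expected payoff against East: 4p + (-8)(1−p) = 12p − 8; against West: (-9)p + 1(1−p) = −10p + 1.
Setting these equal: 12p − 8 = −10p + 1 ⇒ 22p = 9 ⇒ p = 9/22, and the value is (12)·(9/22) − 8 = -34/11.
For the smuggler: with q = P(East), equating Port's and Border's payoffs gives 13q − 9 = −9q + 1 ⇒ q = 5/11.

-34/11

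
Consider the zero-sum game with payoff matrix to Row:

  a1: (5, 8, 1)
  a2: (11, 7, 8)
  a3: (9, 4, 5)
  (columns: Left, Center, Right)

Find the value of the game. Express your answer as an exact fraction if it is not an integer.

57/8

Row minima: a1 → 1, a2 → 7, a3 → 4; maximin = 7.
Column maxima: Left → 11, Center → 8, Right → 8; minimax = 8.
7 ≠ 8, so there is no saddle point; optimal play is mixed.
a3 is strictly dominated by a2, so Row never plays it.
Left is strictly dominated by Right (it gives Row strictly more in every row), so Column never plays it.
On the remaining 2×2 (a1, a2 vs Center, Right):
Let Row play a1 with probability p. Expected payoff against Center: 8p + 7(1−p) = p + 7; against Right: 1p + 8(1−p) = −7p + 8.
Setting these equal: p + 7 = −7p + 8 ⇒ 8p = 1 ⇒ p = 1/8, and the value is (1)·(1/8) + 7 = 57/8.
For Column: with q = P(Center), equating a1's and a2's payoffs gives 7q + 1 = −q + 8 ⇒ q = 7/8.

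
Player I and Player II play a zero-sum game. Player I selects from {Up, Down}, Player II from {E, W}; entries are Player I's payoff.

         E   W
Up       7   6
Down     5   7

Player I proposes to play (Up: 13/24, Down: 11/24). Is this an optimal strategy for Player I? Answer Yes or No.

Against E this mix gives (13/24)·7 + (11/24)·5 = 73/12.
Against W this mix gives (13/24)·6 + (11/24)·7 = 155/24.
Player II will play E, holding Player I to 73/12. Shifting weight toward the row that does better against E would raise this floor (the equalizing mix achieves 19/3 against both E and W), so the proposed strategy is not optimal.

No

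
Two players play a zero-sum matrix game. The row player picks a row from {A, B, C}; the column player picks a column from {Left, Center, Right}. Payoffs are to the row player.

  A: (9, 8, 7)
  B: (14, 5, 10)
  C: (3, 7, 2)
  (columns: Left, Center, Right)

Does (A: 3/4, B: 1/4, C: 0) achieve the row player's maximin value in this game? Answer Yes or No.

Against Left this mix gives (3/4)·9 + (1/4)·14 = 41/4.
Against Center this mix gives (3/4)·8 + (1/4)·5 = 29/4.
Against Right this mix gives (3/4)·7 + (1/4)·10 = 31/4.
The column player will play Center, holding the row player to 29/4. Shifting weight toward the row that does better against Center would raise this floor (the equalizing mix achieves 15/2 against both Center and Right), so the proposed strategy is not optimal.

No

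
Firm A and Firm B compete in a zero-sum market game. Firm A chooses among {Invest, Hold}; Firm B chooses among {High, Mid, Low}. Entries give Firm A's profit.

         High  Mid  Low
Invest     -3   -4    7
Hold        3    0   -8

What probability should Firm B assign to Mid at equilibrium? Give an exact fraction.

Row minima: Invest → -4, Hold → -8; maximin = -4.
Column maxima: High → 3, Mid → 0, Low → 7; minimax = 0.
-4 ≠ 0, so there is no saddle point; optimal play is mixed.
High is strictly dominated by Mid (it gives Firm A strictly more in every row), so Firm B never plays it.
On the remaining 2×2 (Invest, Hold vs Mid, Low):
Let Firm A play Invest with probability p. Expected payoff against Mid: (-4)p + 0(1−p) = −4p; against Low: 7p + (-8)(1−p) = 15p − 8.
Setting these equal: −4p = 15p − 8 ⇒ −19p = -8 ⇒ p = 8/19, and the value is (-4)·(8/19) = -32/19.
For Firm B: with q = P(Mid), equating Invest's and Hold's payoffs gives −11q + 7 = 8q − 8 ⇒ q = 15/19.

15/19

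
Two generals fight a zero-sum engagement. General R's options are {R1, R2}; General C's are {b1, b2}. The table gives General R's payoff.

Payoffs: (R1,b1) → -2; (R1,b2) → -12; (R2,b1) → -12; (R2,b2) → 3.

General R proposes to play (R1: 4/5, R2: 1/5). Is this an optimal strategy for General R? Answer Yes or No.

Against b1 this mix gives (4/5)·(-2) + (1/5)·(-12) = -4.
Against b2 this mix gives (4/5)·(-12) + (1/5)·3 = -9.
General C will play b2, holding General R to -9. Shifting weight toward the row that does better against b2 would raise this floor (the equalizing mix achieves -6 against both b2 and b1), so the proposed strategy is not optimal.

No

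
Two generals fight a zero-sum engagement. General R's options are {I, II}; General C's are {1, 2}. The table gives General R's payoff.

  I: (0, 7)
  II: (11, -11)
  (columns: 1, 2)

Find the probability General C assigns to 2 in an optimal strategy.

Row minima: I → 0, II → -11; maximin = 0.
Column maxima: 1 → 11, 2 → 7; minimax = 7.
0 ≠ 7, so there is no saddle point; optimal play is mixed.
Let General R play I with probability p. Expected payoff against 1: 0p + 11(1−p) = −11p + 11; against 2: 7p + (-11)(1−p) = 18p − 11.
Setting these equal: −11p + 11 = 18p − 11 ⇒ −29p = -22 ⇒ p = 22/29, and the value is (-11)·(22/29) + 11 = 77/29.
For General C: with q = P(1), equating I's and II's payoffs gives −7q + 7 = 22q − 11 ⇒ q = 18/29.

11/29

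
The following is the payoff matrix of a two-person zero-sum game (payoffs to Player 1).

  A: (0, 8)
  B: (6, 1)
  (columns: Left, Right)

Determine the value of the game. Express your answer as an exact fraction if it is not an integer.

48/13

Row minima: A → 0, B → 1; maximin = 1.
Column maxima: Left → 6, Right → 8; minimax = 6.
1 ≠ 6, so there is no saddle point; optimal play is mixed.
Let Player 1 play A with probability p. Expected payoff against Left: 0p + 6(1−p) = −6p + 6; against Right: 8p + 1(1−p) = 7p + 1.
Setting these equal: −6p + 6 = 7p + 1 ⇒ −13p = -5 ⇒ p = 5/13, and the value is (-6)·(5/13) + 6 = 48/13.
For Player 2: with q = P(Left), equating A's and B's payoffs gives −8q + 8 = 5q + 1 ⇒ q = 7/13.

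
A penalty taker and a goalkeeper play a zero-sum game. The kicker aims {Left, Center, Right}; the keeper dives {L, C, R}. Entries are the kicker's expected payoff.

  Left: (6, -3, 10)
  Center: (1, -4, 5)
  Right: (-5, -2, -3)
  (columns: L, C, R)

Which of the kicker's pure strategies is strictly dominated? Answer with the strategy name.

Left gives a strictly higher payoff than Center against every column: 6 > 1, -3 > -4, 10 > 5.
So Center is strictly dominated and the kicker never plays it.

Center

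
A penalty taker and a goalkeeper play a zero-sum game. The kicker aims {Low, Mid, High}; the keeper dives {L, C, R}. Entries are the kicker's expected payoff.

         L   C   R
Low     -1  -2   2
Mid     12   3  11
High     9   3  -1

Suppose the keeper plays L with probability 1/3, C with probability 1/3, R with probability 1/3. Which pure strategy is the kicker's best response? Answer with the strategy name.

Mid

Expected payoff of Low: (1/3)·(-1) + (1/3)·(-2) + (1/3)·2 = -1/3.
Expected payoff of Mid: (1/3)·12 + (1/3)·3 + (1/3)·11 = 26/3.
Expected payoff of High: (1/3)·9 + (1/3)·3 + (1/3)·(-1) = 11/3.
The largest is 26/3, so the kicker's best response is Mid.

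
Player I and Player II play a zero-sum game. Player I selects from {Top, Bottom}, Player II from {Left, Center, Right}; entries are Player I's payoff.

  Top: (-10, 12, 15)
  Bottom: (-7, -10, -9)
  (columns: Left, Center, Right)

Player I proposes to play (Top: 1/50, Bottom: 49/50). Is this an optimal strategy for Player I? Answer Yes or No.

No

Against Left this mix gives (1/50)·(-10) + (49/50)·(-7) = -353/50.
Against Center this mix gives (1/50)·12 + (49/50)·(-10) = -239/25.
Against Right this mix gives (1/50)·15 + (49/50)·(-9) = -213/25.
Player II will play Center, holding Player I to -239/25. Shifting weight toward the row that does better against Center would raise this floor (the equalizing mix achieves -184/25 against both Center and Left), so the proposed strategy is not optimal.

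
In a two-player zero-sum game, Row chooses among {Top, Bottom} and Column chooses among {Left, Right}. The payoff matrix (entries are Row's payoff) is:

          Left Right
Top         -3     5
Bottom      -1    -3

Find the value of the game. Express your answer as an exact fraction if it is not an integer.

-7/5

Row minima: Top → -3, Bottom → -3; maximin = -3.
Column maxima: Left → -1, Right → 5; minimax = -1.
-3 ≠ -1, so there is no saddle point; optimal play is mixed.
Let Row play Top with probability p. Expected payoff against Left: (-3)p + (-1)(1−p) = −2p − 1; against Right: 5p + (-3)(1−p) = 8p − 3.
Setting these equal: −2p − 1 = 8p − 3 ⇒ −10p = -2 ⇒ p = 1/5, and the value is (-2)·(1/5) − 1 = -7/5.
For Column: with q = P(Left), equating Top's and Bottom's payoffs gives −8q + 5 = 2q − 3 ⇒ q = 4/5.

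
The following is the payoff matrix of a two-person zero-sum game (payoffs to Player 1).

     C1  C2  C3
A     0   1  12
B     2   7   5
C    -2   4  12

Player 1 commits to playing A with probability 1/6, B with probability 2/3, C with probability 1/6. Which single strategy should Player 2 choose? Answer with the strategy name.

If Player 2 plays C1, Player 1's expected payoff is (1/6)·0 + (2/3)·2 + (1/6)·(-2) = 1.
If Player 2 plays C2, Player 1's expected payoff is (1/6)·1 + (2/3)·7 + (1/6)·4 = 11/2.
If Player 2 plays C3, Player 1's expected payoff is (1/6)·12 + (2/3)·5 + (1/6)·12 = 22/3.
Player 2 minimizes Player 1's payoff; the smallest is 1, so the best response is C1.

C1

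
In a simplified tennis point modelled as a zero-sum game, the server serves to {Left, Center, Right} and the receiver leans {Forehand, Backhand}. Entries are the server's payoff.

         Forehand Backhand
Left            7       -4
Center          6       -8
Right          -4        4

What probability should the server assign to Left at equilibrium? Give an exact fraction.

Row minima: Left → -4, Center → -8, Right → -4; maximin = -4.
Column maxima: Forehand → 7, Backhand → 4; minimax = 4.
-4 ≠ 4, so there is no saddle point; optimal play is mixed.
Center is strictly dominated by Left, so the server never plays it.
On the remaining 2×2 (Left, Right vs Forehand, Backhand):
Let the server play Left with probability p. Expected payoff against Forehand: 7p + (-4)(1−p) = 11p − 4; against Backhand: (-4)p + 4(1−p) = −8p + 4.
Setting these equal: 11p − 4 = −8p + 4 ⇒ 19p = 8 ⇒ p = 8/19, and the value is (11)·(8/19) − 4 = 12/19.
For the receiver: with q = P(Forehand), equating Left's and Right's payoffs gives 11q − 4 = −8q + 4 ⇒ q = 8/19.

8/19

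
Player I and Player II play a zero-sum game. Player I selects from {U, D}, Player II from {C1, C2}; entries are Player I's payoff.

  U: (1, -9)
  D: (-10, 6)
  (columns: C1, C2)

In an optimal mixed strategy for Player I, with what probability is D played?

Row minima: U → -9, D → -10; maximin = -9.
Column maxima: C1 → 1, C2 → 6; minimax = 1.
-9 ≠ 1, so there is no saddle point; optimal play is mixed.
Let Player I play U with probability p. Expected payoff against C1: 1p + (-10)(1−p) = 11p − 10; against C2: (-9)p + 6(1−p) = −15p + 6.
Setting these equal: 11p − 10 = −15p + 6 ⇒ 26p = 16 ⇒ p = 8/13, and the value is (11)·(8/13) − 10 = -42/13.
For Player II: with q = P(C1), equating U's and D's payoffs gives 10q − 9 = −16q + 6 ⇒ q = 15/26.

5/13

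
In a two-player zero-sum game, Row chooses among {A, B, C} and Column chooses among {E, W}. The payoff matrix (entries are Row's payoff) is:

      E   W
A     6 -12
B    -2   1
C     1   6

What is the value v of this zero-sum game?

Row minima: A → -12, B → -2, C → 1; maximin = 1.
Column maxima: E → 6, W → 6; minimax = 6.
1 ≠ 6, so there is no saddle point; optimal play is mixed.
B is strictly dominated by C, so Row never plays it.
On the remaining 2×2 (A, C vs E, W):
Let Row play A with probability p. Expected payoff against E: 6p + 1(1−p) = 5p + 1; against W: (-12)p + 6(1−p) = −18p + 6.
Setting these equal: 5p + 1 = −18p + 6 ⇒ 23p = 5 ⇒ p = 5/23, and the value is (5)·(5/23) + 1 = 48/23.
For Column: with q = P(E), equating A's and C's payoffs gives 18q − 12 = −5q + 6 ⇒ q = 18/23.

48/23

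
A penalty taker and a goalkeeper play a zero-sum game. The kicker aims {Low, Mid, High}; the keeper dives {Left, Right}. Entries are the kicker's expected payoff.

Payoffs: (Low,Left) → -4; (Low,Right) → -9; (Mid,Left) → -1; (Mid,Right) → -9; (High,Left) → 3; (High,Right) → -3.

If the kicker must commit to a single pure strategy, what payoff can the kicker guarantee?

-3

Row minima: Low → -9, Mid → -9, High → -3.
The best of these is -3.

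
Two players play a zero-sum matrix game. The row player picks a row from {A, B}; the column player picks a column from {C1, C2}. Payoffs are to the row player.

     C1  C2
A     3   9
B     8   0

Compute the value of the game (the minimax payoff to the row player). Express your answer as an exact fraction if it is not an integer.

Row minima: A → 3, B → 0; maximin = 3.
Column maxima: C1 → 8, C2 → 9; minimax = 8.
3 ≠ 8, so there is no saddle point; optimal play is mixed.
Let the row player play A with probability p. Expected payoff against C1: 3p + 8(1−p) = −5p + 8; against C2: 9p + 0(1−p) = 9p.
Setting these equal: −5p + 8 = 9p ⇒ −14p = -8 ⇒ p = 4/7, and the value is (-5)·(4/7) + 8 = 36/7.
For the column player: with q = P(C1), equating A's and B's payoffs gives −6q + 9 = 8q ⇒ q = 9/14.

36/7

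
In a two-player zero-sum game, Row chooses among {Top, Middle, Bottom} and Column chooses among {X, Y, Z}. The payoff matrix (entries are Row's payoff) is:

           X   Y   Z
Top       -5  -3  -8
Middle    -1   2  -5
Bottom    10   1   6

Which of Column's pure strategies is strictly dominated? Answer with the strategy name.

X

Z holds Row's payoff strictly below X in every row: -8 < -5, -5 < -1, 6 < 10.
So X is strictly dominated for Column.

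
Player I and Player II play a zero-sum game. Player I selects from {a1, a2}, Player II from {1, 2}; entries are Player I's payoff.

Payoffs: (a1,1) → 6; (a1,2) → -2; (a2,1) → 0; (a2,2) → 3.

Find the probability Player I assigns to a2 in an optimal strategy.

8/11

Row minima: a1 → -2, a2 → 0; maximin = 0.
Column maxima: 1 → 6, 2 → 3; minimax = 3.
0 ≠ 3, so there is no saddle point; optimal play is mixed.
Let Player I play a1 with probability p. Expected payoff against 1: 6p + 0(1−p) = 6p; against 2: (-2)p + 3(1−p) = −5p + 3.
Setting these equal: 6p = −5p + 3 ⇒ 11p = 3 ⇒ p = 3/11, and the value is (6)·(3/11) = 18/11.
For Player II: with q = P(1), equating a1's and a2's payoffs gives 8q − 2 = −3q + 3 ⇒ q = 5/11.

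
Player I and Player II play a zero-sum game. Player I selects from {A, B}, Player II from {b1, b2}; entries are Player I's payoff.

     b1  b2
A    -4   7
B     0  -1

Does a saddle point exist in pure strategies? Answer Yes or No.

Row minima: A → -4, B → -1; maximin = -1.
Column maxima: b1 → 0, b2 → 7; minimax = 0.
-1 ≠ 0, so no pure-strategy equilibrium exists.

No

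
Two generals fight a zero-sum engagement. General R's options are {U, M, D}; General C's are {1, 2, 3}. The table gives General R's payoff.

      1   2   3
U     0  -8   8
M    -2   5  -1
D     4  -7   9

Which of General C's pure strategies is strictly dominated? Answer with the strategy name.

1 holds General R's payoff strictly below 3 in every row: 0 < 8, -2 < -1, 4 < 9.
So 3 is strictly dominated for General C.

3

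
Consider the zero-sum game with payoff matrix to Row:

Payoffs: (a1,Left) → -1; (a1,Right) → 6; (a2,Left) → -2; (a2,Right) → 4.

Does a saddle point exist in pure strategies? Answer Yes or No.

Row minima: a1 → -1, a2 → -2; maximin = -1.
Column maxima: Left → -1, Right → 6; minimax = -1.
maximin = minimax = -1, so a saddle point exists.

Yes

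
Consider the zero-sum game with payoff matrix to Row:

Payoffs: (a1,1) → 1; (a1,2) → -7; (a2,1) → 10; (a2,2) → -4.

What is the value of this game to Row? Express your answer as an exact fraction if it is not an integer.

Row minima: a1 → -7, a2 → -4; maximin = -4.
Column maxima: 1 → 10, 2 → -4; minimax = -4.
Since maximin = minimax = -4, there is a saddle point and the value is -4.

-4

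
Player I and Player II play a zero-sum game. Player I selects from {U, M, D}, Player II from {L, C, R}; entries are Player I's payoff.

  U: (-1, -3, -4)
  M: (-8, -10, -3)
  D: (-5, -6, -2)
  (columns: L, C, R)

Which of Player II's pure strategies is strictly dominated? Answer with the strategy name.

L

C holds Player I's payoff strictly below L in every row: -3 < -1, -10 < -8, -6 < -5.
So L is strictly dominated for Player II.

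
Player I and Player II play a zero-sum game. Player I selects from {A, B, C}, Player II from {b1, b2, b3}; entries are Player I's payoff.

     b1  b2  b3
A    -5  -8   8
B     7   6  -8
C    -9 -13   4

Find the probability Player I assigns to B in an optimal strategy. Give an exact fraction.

8/15

Row minima: A → -8, B → -8, C → -13; maximin = -8.
Column maxima: b1 → 7, b2 → 6, b3 → 8; minimax = 6.
-8 ≠ 6, so there is no saddle point; optimal play is mixed.
C is strictly dominated by A, so Player I never plays it.
b1 is strictly dominated by b2 (it gives Player I strictly more in every row), so Player II never plays it.
On the remaining 2×2 (A, B vs b2, b3):
Let Player I play A with probability p. Expected payoff against b2: (-8)p + 6(1−p) = −14p + 6; against b3: 8p + (-8)(1−p) = 16p − 8.
Setting these equal: −14p + 6 = 16p − 8 ⇒ −30p = -14 ⇒ p = 7/15, and the value is (-14)·(7/15) + 6 = -8/15.
For Player II: with q = P(b2), equating A's and B's payoffs gives −16q + 8 = 14q − 8 ⇒ q = 8/15.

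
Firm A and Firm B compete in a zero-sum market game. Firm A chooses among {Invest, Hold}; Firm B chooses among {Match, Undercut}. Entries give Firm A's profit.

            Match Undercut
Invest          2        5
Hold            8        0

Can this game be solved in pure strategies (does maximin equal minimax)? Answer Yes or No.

No

Row minima: Invest → 2, Hold → 0; maximin = 2.
Column maxima: Match → 8, Undercut → 5; minimax = 5.
2 ≠ 5, so no pure-strategy equilibrium exists.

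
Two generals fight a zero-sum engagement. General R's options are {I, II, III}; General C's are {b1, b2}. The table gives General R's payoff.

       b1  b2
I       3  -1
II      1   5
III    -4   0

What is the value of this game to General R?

2

Row minima: I → -1, II → 1, III → -4; maximin = 1.
Column maxima: b1 → 3, b2 → 5; minimax = 3.
1 ≠ 3, so there is no saddle point; optimal play is mixed.
III is strictly dominated by II, so General R never plays it.
On the remaining 2×2 (I, II vs b1, b2):
Let General R play I with probability p. Expected payoff against b1: 3p + 1(1−p) = 2p + 1; against b2: (-1)p + 5(1−p) = −6p + 5.
Setting these equal: 2p + 1 = −6p + 5 ⇒ 8p = 4 ⇒ p = 1/2, and the value is (2)·(1/2) + 1 = 2.
For General C: with q = P(b1), equating I's and II's payoffs gives 4q − 1 = −4q + 5 ⇒ q = 3/4.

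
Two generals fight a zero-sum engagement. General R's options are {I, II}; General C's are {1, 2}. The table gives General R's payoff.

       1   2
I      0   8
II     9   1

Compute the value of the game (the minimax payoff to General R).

Row minima: I → 0, II → 1; maximin = 1.
Column maxima: 1 → 9, 2 → 8; minimax = 8.
1 ≠ 8, so there is no saddle point; optimal play is mixed.
Let General R play I with probability p. Expected payoff against 1: 0p + 9(1−p) = −9p + 9; against 2: 8p + 1(1−p) = 7p + 1.
Setting these equal: −9p + 9 = 7p + 1 ⇒ −16p = -8 ⇒ p = 1/2, and the value is (-9)·(1/2) + 9 = 9/2.
For General C: with q = P(1), equating I's and II's payoffs gives −8q + 8 = 8q + 1 ⇒ q = 7/16.

9/2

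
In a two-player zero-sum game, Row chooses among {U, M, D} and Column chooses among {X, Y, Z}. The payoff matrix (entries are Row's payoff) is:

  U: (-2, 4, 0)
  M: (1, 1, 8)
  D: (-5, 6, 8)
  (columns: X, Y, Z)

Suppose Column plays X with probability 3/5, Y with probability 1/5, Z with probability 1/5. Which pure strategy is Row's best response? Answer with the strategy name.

Expected payoff of U: (3/5)·(-2) + (1/5)·4 + (1/5)·0 = -2/5.
Expected payoff of M: (3/5)·1 + (1/5)·1 + (1/5)·8 = 12/5.
Expected payoff of D: (3/5)·(-5) + (1/5)·6 + (1/5)·8 = -1/5.
The largest is 12/5, so Row's best response is M.

M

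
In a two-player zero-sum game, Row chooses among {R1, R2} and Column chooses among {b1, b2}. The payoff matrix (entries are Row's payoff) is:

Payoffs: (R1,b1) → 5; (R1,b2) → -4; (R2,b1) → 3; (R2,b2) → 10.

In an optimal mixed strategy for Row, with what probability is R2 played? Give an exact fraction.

Row minima: R1 → -4, R2 → 3; maximin = 3.
Column maxima: b1 → 5, b2 → 10; minimax = 5.
3 ≠ 5, so there is no saddle point; optimal play is mixed.
Let Row play R1 with probability p. Expected payoff against b1: 5p + 3(1−p) = 2p + 3; against b2: (-4)p + 10(1−p) = −14p + 10.
Setting these equal: 2p + 3 = −14p + 10 ⇒ 16p = 7 ⇒ p = 7/16, and the value is (2)·(7/16) + 3 = 31/8.
For Column: with q = P(b1), equating R1's and R2's payoffs gives 9q − 4 = −7q + 10 ⇒ q = 7/8.

9/16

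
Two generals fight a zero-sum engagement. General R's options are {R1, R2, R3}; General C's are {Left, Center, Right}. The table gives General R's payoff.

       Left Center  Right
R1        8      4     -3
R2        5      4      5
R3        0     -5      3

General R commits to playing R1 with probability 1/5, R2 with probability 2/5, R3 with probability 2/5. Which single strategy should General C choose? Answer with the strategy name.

If General C plays Left, General R's expected payoff is (1/5)·8 + (2/5)·5 + (2/5)·0 = 18/5.
If General C plays Center, General R's expected payoff is (1/5)·4 + (2/5)·4 + (2/5)·(-5) = 2/5.
If General C plays Right, General R's expected payoff is (1/5)·(-3) + (2/5)·5 + (2/5)·3 = 13/5.
General C minimizes General R's payoff; the smallest is 2/5, so the best response is Center.

Center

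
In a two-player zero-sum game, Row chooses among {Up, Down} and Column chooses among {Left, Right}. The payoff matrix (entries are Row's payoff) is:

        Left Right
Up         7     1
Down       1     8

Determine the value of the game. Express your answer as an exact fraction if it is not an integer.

Row minima: Up → 1, Down → 1; maximin = 1.
Column maxima: Left → 7, Right → 8; minimax = 7.
1 ≠ 7, so there is no saddle point; optimal play is mixed.
Let Row play Up with probability p. Expected payoff against Left: 7p + 1(1−p) = 6p + 1; against Right: 1p + 8(1−p) = −7p + 8.
Setting these equal: 6p + 1 = −7p + 8 ⇒ 13p = 7 ⇒ p = 7/13, and the value is (6)·(7/13) + 1 = 55/13.
For Column: with q = P(Left), equating Up's and Down's payoffs gives 6q + 1 = −7q + 8 ⇒ q = 7/13.

55/13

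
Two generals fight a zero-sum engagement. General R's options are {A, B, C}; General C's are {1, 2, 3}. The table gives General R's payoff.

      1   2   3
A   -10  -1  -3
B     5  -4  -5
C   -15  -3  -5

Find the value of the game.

-65/17

Row minima: A → -10, B → -5, C → -15; maximin = -5.
Column maxima: 1 → 5, 2 → -1, 3 → -3; minimax = -3.
-5 ≠ -3, so there is no saddle point; optimal play is mixed.
C is strictly dominated by A, so General R never plays it.
2 is strictly dominated by 3 (it gives General R strictly more in every row), so General C never plays it.
On the remaining 2×2 (A, B vs 1, 3):
Let General R play A with probability p. Expected payoff against 1: (-10)p + 5(1−p) = −15p + 5; against 3: (-3)p + (-5)(1−p) = 2p − 5.
Setting these equal: −15p + 5 = 2p − 5 ⇒ −17p = -10 ⇒ p = 10/17, and the value is (-15)·(10/17) + 5 = -65/17.
For General C: with q = P(1), equating A's and B's payoffs gives −7q − 3 = 10q − 5 ⇒ q = 2/17.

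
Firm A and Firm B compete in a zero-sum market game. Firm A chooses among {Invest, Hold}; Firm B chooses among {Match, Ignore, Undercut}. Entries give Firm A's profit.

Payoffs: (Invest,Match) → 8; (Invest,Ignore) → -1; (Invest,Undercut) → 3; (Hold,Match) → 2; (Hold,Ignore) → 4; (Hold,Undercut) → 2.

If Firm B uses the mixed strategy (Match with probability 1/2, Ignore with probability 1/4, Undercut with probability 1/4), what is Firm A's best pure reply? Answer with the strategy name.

Expected payoff of Invest: (1/2)·8 + (1/4)·(-1) + (1/4)·3 = 9/2.
Expected payoff of Hold: (1/2)·2 + (1/4)·4 + (1/4)·2 = 5/2.
The largest is 9/2, so Firm A's best response is Invest.

Invest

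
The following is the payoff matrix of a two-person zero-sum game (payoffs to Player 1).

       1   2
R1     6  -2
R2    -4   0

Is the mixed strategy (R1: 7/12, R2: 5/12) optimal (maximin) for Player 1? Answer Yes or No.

No

Against 1 this mix gives (7/12)·6 + (5/12)·(-4) = 11/6.
Against 2 this mix gives (7/12)·(-2) + (5/12)·0 = -7/6.
Player 2 will play 2, holding Player 1 to -7/6. Shifting weight toward the row that does better against 2 would raise this floor (the equalizing mix achieves -2/3 against both 2 and 1), so the proposed strategy is not optimal.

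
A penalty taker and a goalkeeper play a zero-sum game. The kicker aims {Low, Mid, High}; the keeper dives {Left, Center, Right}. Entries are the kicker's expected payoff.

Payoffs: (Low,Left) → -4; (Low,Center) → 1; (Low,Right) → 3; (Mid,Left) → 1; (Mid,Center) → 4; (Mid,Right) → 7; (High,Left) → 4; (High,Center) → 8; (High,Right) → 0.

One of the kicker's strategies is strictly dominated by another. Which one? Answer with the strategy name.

Mid gives a strictly higher payoff than Low against every column: 1 > -4, 4 > 1, 7 > 3.
So Low is strictly dominated and the kicker never plays it.

Low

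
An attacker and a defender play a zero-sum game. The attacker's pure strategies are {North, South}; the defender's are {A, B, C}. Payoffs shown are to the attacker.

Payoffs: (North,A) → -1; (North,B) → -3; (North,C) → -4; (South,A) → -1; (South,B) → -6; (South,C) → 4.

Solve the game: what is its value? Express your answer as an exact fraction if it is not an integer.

-36/11

Row minima: North → -4, South → -6; maximin = -4.
Column maxima: A → -1, B → -3, C → 4; minimax = -3.
-4 ≠ -3, so there is no saddle point; optimal play is mixed.
A is strictly dominated by B (it gives the attacker strictly more in every row), so the defender never plays it.
On the remaining 2×2 (North, South vs B, C):
Let the attacker play North with probability p. Expected payoff against B: (-3)p + (-6)(1−p) = 3p − 6; against C: (-4)p + 4(1−p) = −8p + 4.
Setting these equal: 3p − 6 = −8p + 4 ⇒ 11p = 10 ⇒ p = 10/11, and the value is (3)·(10/11) − 6 = -36/11.
For the defender: with q = P(B), equating North's and South's payoffs gives q − 4 = −10q + 4 ⇒ q = 8/11.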